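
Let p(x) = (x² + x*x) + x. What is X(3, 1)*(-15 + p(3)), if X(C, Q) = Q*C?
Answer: 18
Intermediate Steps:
X(C, Q) = C*Q
p(x) = x + 2*x² (p(x) = (x² + x²) + x = 2*x² + x = x + 2*x²)
X(3, 1)*(-15 + p(3)) = (3*1)*(-15 + 3*(1 + 2*3)) = 3*(-15 + 3*(1 + 6)) = 3*(-15 + 3*7) = 3*(-15 + 21) = 3*6 = 18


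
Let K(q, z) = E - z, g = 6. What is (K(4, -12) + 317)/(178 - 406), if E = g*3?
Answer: -347/228 ≈ -1.5219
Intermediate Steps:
E = 18 (E = 6*3 = 18)
K(q, z) = 18 - z
(K(4, -12) + 317)/(178 - 406) = ((18 - 1*(-12)) + 317)/(178 - 406) = ((18 + 12) + 317)/(-228) = (30 + 317)*(-1/228) = 347*(-1/228) = -347/228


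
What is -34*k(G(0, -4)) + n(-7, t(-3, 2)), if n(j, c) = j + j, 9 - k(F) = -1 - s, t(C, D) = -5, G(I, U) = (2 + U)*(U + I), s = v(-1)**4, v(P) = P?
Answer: -388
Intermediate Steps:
s = 1 (s = (-1)**4 = 1)
G(I, U) = (2 + U)*(I + U)
k(F) = 11 (k(F) = 9 - (-1 - 1*1) = 9 - (-1 - 1) = 9 - 1*(-2) = 9 + 2 = 11)
n(j, c) = 2*j
-34*k(G(0, -4)) + n(-7, t(-3, 2)) = -34*11 + 2*(-7) = -374 - 14 = -388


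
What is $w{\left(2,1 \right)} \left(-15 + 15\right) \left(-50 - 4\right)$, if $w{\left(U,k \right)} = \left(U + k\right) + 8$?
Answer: $0$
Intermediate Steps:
$w{\left(U,k \right)} = 8 + U + k$
$w{\left(2,1 \right)} \left(-15 + 15\right) \left(-50 - 4\right) = \left(8 + 2 + 1\right) \left(-15 + 15\right) \left(-50 - 4\right) = 11 \cdot 0 \left(-54\right) = 11 \cdot 0 = 0$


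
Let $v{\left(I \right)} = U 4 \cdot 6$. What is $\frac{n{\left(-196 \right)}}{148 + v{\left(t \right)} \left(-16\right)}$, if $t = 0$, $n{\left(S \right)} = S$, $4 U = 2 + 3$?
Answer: $\frac{49}{83} \approx 0.59036$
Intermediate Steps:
$U = \frac{5}{4}$ ($U = \frac{2 + 3}{4} = \frac{1}{4} \cdot 5 = \frac{5}{4} \approx 1.25$)
$v{\left(I \right)} = 30$ ($v{\left(I \right)} = \frac{5}{4} \cdot 4 \cdot 6 = 5 \cdot 6 = 30$)
$\frac{n{\left(-196 \right)}}{148 + v{\left(t \right)} \left(-16\right)} = - \frac{196}{148 + 30 \left(-16\right)} = - \frac{196}{148 - 480} = - \frac{196}{-332} = \left(-196\right) \left(- \frac{1}{332}\right) = \frac{49}{83}$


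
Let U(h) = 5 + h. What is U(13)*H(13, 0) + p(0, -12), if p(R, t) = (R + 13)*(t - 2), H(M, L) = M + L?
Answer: 52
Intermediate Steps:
H(M, L) = L + M
p(R, t) = (-2 + t)*(13 + R) (p(R, t) = (13 + R)*(-2 + t) = (-2 + t)*(13 + R))
U(13)*H(13, 0) + p(0, -12) = (5 + 13)*(0 + 13) + (-26 - 2*0 + 13*(-12) + 0*(-12)) = 18*13 + (-26 + 0 - 156 + 0) = 234 - 182 = 52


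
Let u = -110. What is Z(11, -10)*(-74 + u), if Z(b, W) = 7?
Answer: -1288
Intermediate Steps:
Z(11, -10)*(-74 + u) = 7*(-74 - 110) = 7*(-184) = -1288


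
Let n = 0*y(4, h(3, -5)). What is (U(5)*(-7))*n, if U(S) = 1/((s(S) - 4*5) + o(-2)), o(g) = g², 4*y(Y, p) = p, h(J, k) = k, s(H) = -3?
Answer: 0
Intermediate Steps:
y(Y, p) = p/4
U(S) = -1/19 (U(S) = 1/((-3 - 4*5) + (-2)²) = 1/((-3 - 20) + 4) = 1/(-23 + 4) = 1/(-19) = -1/19)
n = 0 (n = 0*((¼)*(-5)) = 0*(-5/4) = 0)
(U(5)*(-7))*n = -1/19*(-7)*0 = (7/19)*0 = 0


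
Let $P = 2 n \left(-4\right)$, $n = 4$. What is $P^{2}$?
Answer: $1024$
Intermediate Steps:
$P = -32$ ($P = 2 \cdot 4 \left(-4\right) = 8 \left(-4\right) = -32$)
$P^{2} = \left(-32\right)^{2} = 1024$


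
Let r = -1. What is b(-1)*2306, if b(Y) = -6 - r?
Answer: -11530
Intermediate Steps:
b(Y) = -5 (b(Y) = -6 - 1*(-1) = -6 + 1 = -5)
b(-1)*2306 = -5*2306 = -11530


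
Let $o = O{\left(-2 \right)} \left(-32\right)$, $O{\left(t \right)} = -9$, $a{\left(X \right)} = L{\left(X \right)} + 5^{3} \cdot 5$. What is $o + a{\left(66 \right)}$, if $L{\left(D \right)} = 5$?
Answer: $918$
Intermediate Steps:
$a{\left(X \right)} = 630$ ($a{\left(X \right)} = 5 + 5^{3} \cdot 5 = 5 + 125 \cdot 5 = 5 + 625 = 630$)
$o = 288$ ($o = \left(-9\right) \left(-32\right) = 288$)
$o + a{\left(66 \right)} = 288 + 630 = 918$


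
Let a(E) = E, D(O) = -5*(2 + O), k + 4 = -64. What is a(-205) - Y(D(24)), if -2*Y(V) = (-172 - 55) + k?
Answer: -705/2 ≈ -352.50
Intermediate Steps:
k = -68 (k = -4 - 64 = -68)
D(O) = -10 - 5*O
Y(V) = 295/2 (Y(V) = -((-172 - 55) - 68)/2 = -(-227 - 68)/2 = -1/2*(-295) = 295/2)
a(-205) - Y(D(24)) = -205 - 1*295/2 = -205 - 295/2 = -705/2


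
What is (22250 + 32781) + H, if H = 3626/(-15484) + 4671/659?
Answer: 5730651417/104122 ≈ 55038.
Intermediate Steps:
H = 713635/104122 (H = 3626*(-1/15484) + 4671*(1/659) = -37/158 + 4671/659 = 713635/104122 ≈ 6.8538)
(22250 + 32781) + H = (22250 + 32781) + 713635/104122 = 55031 + 713635/104122 = 5730651417/104122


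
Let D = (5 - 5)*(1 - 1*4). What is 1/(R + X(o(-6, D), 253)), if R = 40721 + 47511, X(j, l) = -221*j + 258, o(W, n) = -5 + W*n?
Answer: 1/89595 ≈ 1.1161e-5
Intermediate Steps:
D = 0 (D = 0*(1 - 4) = 0*(-3) = 0)
X(j, l) = 258 - 221*j
R = 88232
1/(R + X(o(-6, D), 253)) = 1/(88232 + (258 - 221*(-5 - 6*0))) = 1/(88232 + (258 - 221*(-5 + 0))) = 1/(88232 + (258 - 221*(-5))) = 1/(88232 + (258 + 1105)) = 1/(88232 + 1363) = 1/89595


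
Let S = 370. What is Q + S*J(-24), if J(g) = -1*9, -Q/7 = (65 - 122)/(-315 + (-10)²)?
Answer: -716349/215 ≈ -3331.9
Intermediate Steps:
Q = -399/215 (Q = -7*(65 - 122)/(-315 + (-10)²) = -(-399)/(-315 + 100) = -(-399)/(-215) = -(-399)*(-1)/215 = -7*57/215 = -399/215 ≈ -1.8558)
J(g) = -9
Q + S*J(-24) = -399/215 + 370*(-9) = -399/215 - 3330 = -716349/215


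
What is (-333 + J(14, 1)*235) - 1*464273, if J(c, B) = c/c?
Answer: -464371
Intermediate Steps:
J(c, B) = 1
(-333 + J(14, 1)*235) - 1*464273 = (-333 + 1*235) - 1*464273 = (-333 + 235) - 464273 = -98 - 464273 = -464371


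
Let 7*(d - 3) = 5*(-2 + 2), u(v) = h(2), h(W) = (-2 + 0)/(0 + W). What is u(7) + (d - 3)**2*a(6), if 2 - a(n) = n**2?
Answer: -1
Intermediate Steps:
h(W) = -2/W
u(v) = -1 (u(v) = -2/2 = -2*1/2 = -1)
a(n) = 2 - n**2
d = 3 (d = 3 + (5*(-2 + 2))/7 = 3 + (5*0)/7 = 3 + (1/7)*0 = 3 + 0 = 3)
u(7) + (d - 3)**2*a(6) = -1 + (3 - 3)**2*(2 - 1*6**2) = -1 + 0**2*(2 - 1*36) = -1 + 0*(2 - 36) = -1 + 0*(-34) = -1 + 0 = -1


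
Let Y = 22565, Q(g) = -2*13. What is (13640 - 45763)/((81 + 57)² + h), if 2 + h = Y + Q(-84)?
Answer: -32123/41581 ≈ -0.77254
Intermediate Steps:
Q(g) = -26
h = 22537 (h = -2 + (22565 - 26) = -2 + 22539 = 22537)
(13640 - 45763)/((81 + 57)² + h) = (13640 - 45763)/((81 + 57)² + 22537) = -32123/(138² + 22537) = -32123/(19044 + 22537) = -32123/41581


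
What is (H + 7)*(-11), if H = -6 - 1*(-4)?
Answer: -55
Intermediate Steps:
H = -2 (H = -6 + 4 = -2)
(H + 7)*(-11) = (-2 + 7)*(-11) = 5*(-11) = -55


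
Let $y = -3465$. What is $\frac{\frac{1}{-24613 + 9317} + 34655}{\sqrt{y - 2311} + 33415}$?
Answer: $\frac{17712719401785}{17079024143296} - \frac{10071574701 i}{4269756035824} \approx 1.0371 - 0.0023588 i$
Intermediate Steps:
$\frac{\frac{1}{-24613 + 9317} + 34655}{\sqrt{y - 2311} + 33415} = \frac{\frac{1}{-24613 + 9317} + 34655}{\sqrt{-3465 - 2311} + 33415} = \frac{\frac{1}{-15296} + 34655}{\sqrt{-5776} + 33415} = \frac{- \frac{1}{15296} + 34655}{76 i + 33415} = \frac{530082879}{15296 \left(33415 + 76 i\right)} = \frac{530082879 \frac{33415 - 76 i}{1116568001}}{15296} = \frac{530082879 \left(33415 - 76 i\right)}{17079024143296}$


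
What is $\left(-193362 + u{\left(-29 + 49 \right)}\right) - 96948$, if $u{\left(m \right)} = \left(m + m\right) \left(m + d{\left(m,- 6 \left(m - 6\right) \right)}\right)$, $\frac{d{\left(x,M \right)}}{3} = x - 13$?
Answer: $-288670$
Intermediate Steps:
$d{\left(x,M \right)} = -39 + 3 x$ ($d{\left(x,M \right)} = 3 \left(x - 13\right) = 3 \left(-13 + x\right) = -39 + 3 x$)
$u{\left(m \right)} = 2 m \left(-39 + 4 m\right)$ ($u{\left(m \right)} = \left(m + m\right) \left(m + \left(-39 + 3 m\right)\right) = 2 m \left(-39 + 4 m\right)$)
$\left(-193362 + u{\left(-29 + 49 \right)}\right) - 96948 = \left(-193362 + 2 \left(-29 + 49\right) \left(-39 + 4 \left(-29 + 49\right)\right)\right) - 96948 = \left(-193362 + 2 \cdot 20 \left(-39 + 4 \cdot 20\right)\right) - 96948 = \left(-193362 + 2 \cdot 20 \left(-39 + 80\right)\right) - 96948 = \left(-193362 + 2 \cdot 20 \cdot 41\right) - 96948 = \left(-193362 + 1640\right) - 96948 = -191722 - 96948 = -288670$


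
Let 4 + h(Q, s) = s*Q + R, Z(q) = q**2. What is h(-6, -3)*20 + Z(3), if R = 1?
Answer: 309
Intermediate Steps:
h(Q, s) = -3 + Q*s (h(Q, s) = -4 + (s*Q + 1) = -4 + (Q*s + 1) = -4 + (1 + Q*s) = -3 + Q*s)
h(-6, -3)*20 + Z(3) = (-3 - 6*(-3))*20 + 3**2 = (-3 + 18)*20 + 9 = 15*20 + 9 = 300 + 9 = 309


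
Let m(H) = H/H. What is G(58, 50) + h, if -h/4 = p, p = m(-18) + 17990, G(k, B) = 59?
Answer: -71905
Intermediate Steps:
m(H) = 1
p = 17991 (p = 1 + 17990 = 17991)
h = -71964 (h = -4*17991 = -71964)
G(58, 50) + h = 59 - 71964 = -71905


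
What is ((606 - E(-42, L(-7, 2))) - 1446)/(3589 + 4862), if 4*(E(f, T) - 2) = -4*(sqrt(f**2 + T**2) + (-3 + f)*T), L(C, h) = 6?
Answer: -1112/8451 + 10*sqrt(2)/2817 ≈ -0.12656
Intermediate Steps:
E(f, T) = 2 - sqrt(T**2 + f**2) - T*(-3 + f) (E(f, T) = 2 + (-4*(sqrt(f**2 + T**2) + (-3 + f)*T))/4 = 2 + (-4*(sqrt(T**2 + f**2) + T*(-3 + f)))/4 = 2 + (-4*sqrt(T**2 + f**2) - 4*T*(-3 + f))/4 = 2 + (-sqrt(T**2 + f**2) - T*(-3 + f)) = 2 - sqrt(T**2 + f**2) - T*(-3 + f))
((606 - E(-42, L(-7, 2))) - 1446)/(3589 + 4862) = ((606 - (2 - sqrt(6**2 + (-42)**2) + 3*6 - 1*6*(-42))) - 1446)/(3589 + 4862) = ((606 - (2 - sqrt(36 + 1764) + 18 + 252)) - 1446)/8451 = ((606 - (2 - sqrt(1800) + 18 + 252)) - 1446)*(1/8451) = ((606 - (2 - 30*sqrt(2) + 18 + 252)) - 1446)*(1/8451) = ((606 - (272 - 30*sqrt(2))) - 1446)*(1/8451) = ((606 + (-272 + 30*sqrt(2))) - 1446)*(1/8451) = ((334 + 30*sqrt(2)) - 1446)*(1/8451) = (-1112 + 30*sqrt(2))*(1/8451) = -1112/8451 + 10*sqrt(2)/2817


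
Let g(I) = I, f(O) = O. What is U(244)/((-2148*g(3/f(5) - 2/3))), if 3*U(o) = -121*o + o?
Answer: -12200/179 ≈ -68.156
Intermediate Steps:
U(o) = -40*o (U(o) = (-121*o + o)/3 = (-120*o)/3 = -40*o)
U(244)/((-2148*g(3/f(5) - 2/3))) = (-40*244)/((-2148*(3/5 - 2/3))) = -9760*(-1/(2148*(3*(⅕) - 2*⅓))) = -9760*(-1/(2148*(⅗ - ⅔))) = -9760/((-2148*(-1/15))) = -9760/716/5 = -9760*5/716 = -12200/179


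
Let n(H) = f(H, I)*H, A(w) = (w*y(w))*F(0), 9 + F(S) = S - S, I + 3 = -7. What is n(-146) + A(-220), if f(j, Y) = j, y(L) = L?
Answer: -414284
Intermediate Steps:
I = -10 (I = -3 - 7 = -10)
F(S) = -9 (F(S) = -9 + (S - S) = -9 + 0 = -9)
A(w) = -9*w**2 (A(w) = (w*w)*(-9) = w**2*(-9) = -9*w**2)
n(H) = H**2 (n(H) = H*H = H**2)
n(-146) + A(-220) = (-146)**2 - 9*(-220)**2 = 21316 - 9*48400 = 21316 - 435600 = -414284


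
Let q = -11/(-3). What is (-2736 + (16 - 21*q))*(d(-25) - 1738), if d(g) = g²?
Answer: 3113061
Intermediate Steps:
q = 11/3 (q = -11*(-⅓) = 11/3 ≈ 3.6667)
(-2736 + (16 - 21*q))*(d(-25) - 1738) = (-2736 + (16 - 21*11/3))*((-25)² - 1738) = (-2736 + (16 - 77))*(625 - 1738) = (-2736 - 61)*(-1113) = -2797*(-1113) = 3113061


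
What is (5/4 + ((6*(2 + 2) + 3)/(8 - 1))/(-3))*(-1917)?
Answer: 1917/28 ≈ 68.464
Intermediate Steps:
(5/4 + ((6*(2 + 2) + 3)/(8 - 1))/(-3))*(-1917) = (5*(¼) + ((6*4 + 3)/7)*(-⅓))*(-1917) = (5/4 + ((24 + 3)*(⅐))*(-⅓))*(-1917) = (5/4 + (27*(⅐))*(-⅓))*(-1917) = (5/4 + (27/7)*(-⅓))*(-1917) = (5/4 - 9/7)*(-1917) = -1/28*(-1917) = 1917/28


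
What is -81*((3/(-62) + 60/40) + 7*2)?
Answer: -38799/31 ≈ -1251.6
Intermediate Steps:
-81*((3/(-62) + 60/40) + 7*2) = -81*((3*(-1/62) + 60*(1/40)) + 14) = -81*((-3/62 + 3/2) + 14) = -81*(45/31 + 14) = -81*479/31 = -38799/31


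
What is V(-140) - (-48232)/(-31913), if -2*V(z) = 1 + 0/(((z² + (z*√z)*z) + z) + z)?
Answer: -128377/63826 ≈ -2.0114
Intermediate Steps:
V(z) = -½ (V(z) = -(1 + 0/(((z² + (z*√z)*z) + z) + z))/2 = -(1 + 0/(((z² + z^(3/2)*z) + z) + z))/2 = -(1 + 0/(((z² + z^(5/2)) + z) + z))/2 = -(1 + 0/((z + z² + z^(5/2)) + z))/2 = -(1 + 0/(z² + z^(5/2) + 2*z))/2 = -(1 + 0)/2 = -½*1 = -½)
V(-140) - (-48232)/(-31913) = -½ - (-48232)/(-31913) = -½ - (-48232)*(-1)/31913 = -½ - 1*48232/31913 = -½ - 48232/31913 = -128377/63826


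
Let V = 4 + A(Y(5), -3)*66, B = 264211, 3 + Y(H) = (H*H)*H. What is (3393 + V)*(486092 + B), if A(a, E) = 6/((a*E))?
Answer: 155426016753/61 ≈ 2.5480e+9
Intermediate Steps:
Y(H) = -3 + H**3 (Y(H) = -3 + (H*H)*H = -3 + H**2*H = -3 + H**3)
A(a, E) = 6/(E*a) (A(a, E) = 6/((E*a)) = 6*(1/(E*a)) = 6/(E*a))
V = 178/61 (V = 4 + (6/(-3*(-3 + 5**3)))*66 = 4 + (6*(-1/3)/(-3 + 125))*66 = 4 + (6*(-1/3)/122)*66 = 4 + (6*(-1/3)*(1/122))*66 = 4 - 1/61*66 = 4 - 66/61 = 178/61 ≈ 2.9180)
(3393 + V)*(486092 + B) = (3393 + 178/61)*(486092 + 264211) = (207151/61)*750303 = 155426016753/61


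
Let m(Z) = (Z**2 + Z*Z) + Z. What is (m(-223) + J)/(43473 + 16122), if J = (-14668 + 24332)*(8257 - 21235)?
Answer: -125320157/59595 ≈ -2102.9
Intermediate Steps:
m(Z) = Z + 2*Z**2 (m(Z) = (Z**2 + Z**2) + Z = 2*Z**2 + Z = Z + 2*Z**2)
J = -125419392 (J = 9664*(-12978) = -125419392)
(m(-223) + J)/(43473 + 16122) = (-223*(1 + 2*(-223)) - 125419392)/(43473 + 16122) = (-223*(1 - 446) - 125419392)/59595 = (-223*(-445) - 125419392)*(1/59595) = (99235 - 125419392)*(1/59595) = -125320157*1/59595 = -125320157/59595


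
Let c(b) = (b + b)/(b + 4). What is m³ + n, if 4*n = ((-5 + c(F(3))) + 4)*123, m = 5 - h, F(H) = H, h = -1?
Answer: 5925/28 ≈ 211.61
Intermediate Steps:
c(b) = 2*b/(4 + b) (c(b) = (2*b)/(4 + b) = 2*b/(4 + b))
m = 6 (m = 5 - 1*(-1) = 5 + 1 = 6)
n = -123/28 (n = (((-5 + 2*3/(4 + 3)) + 4)*123)/4 = (((-5 + 2*3/7) + 4)*123)/4 = (((-5 + 2*3*(⅐)) + 4)*123)/4 = (((-5 + 6/7) + 4)*123)/4 = ((-29/7 + 4)*123)/4 = (-⅐*123)/4 = (¼)*(-123/7) = -123/28 ≈ -4.3929)
m³ + n = 6³ - 123/28 = 216 - 123/28 = 5925/28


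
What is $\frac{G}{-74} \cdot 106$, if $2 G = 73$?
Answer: $- \frac{3869}{74} \approx -52.284$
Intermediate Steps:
$G = \frac{73}{2}$ ($G = \frac{1}{2} \cdot 73 = \frac{73}{2} \approx 36.5$)
$\frac{G}{-74} \cdot 106 = \frac{73}{2 \left(-74\right)} 106 = \frac{73}{2} \left(- \frac{1}{74}\right) 106 = \left(- \frac{73}{148}\right) 106 = - \frac{3869}{74}$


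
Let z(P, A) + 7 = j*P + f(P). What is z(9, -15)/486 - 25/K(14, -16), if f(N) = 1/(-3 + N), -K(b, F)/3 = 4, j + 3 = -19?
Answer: 2423/1458 ≈ 1.6619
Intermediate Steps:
j = -22 (j = -3 - 19 = -22)
K(b, F) = -12 (K(b, F) = -3*4 = -12)
z(P, A) = -7 + 1/(-3 + P) - 22*P (z(P, A) = -7 + (-22*P + 1/(-3 + P)) = -7 + (1/(-3 + P) - 22*P) = -7 + 1/(-3 + P) - 22*P)
z(9, -15)/486 - 25/K(14, -16) = ((22 - 22*9² + 59*9)/(-3 + 9))/486 - 25/(-12) = ((22 - 22*81 + 531)/6)*(1/486) - 25*(-1/12) = ((22 - 1782 + 531)/6)*(1/486) + 25/12 = ((⅙)*(-1229))*(1/486) + 25/12 = -1229/6*1/486 + 25/12 = -1229/2916 + 25/12 = 2423/1458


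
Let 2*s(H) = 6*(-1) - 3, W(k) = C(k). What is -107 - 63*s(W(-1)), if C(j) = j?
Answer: 353/2 ≈ 176.50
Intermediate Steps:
W(k) = k
s(H) = -9/2 (s(H) = (6*(-1) - 3)/2 = (-6 - 3)/2 = (1/2)*(-9) = -9/2)
-107 - 63*s(W(-1)) = -107 - 63*(-9/2) = -107 + 567/2 = 353/2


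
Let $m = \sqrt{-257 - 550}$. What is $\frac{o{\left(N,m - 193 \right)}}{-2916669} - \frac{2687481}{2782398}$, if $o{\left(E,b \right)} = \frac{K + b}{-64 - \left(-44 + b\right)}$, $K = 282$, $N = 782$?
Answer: $- \frac{20076995559513127}{20786075465513736} - \frac{131 i \sqrt{807}}{44823369192} \approx -0.96589 - 8.3024 \cdot 10^{-8} i$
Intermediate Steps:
$m = i \sqrt{807}$ ($m = \sqrt{-807} = i \sqrt{807} \approx 28.408 i$)
$o{\left(E,b \right)} = \frac{282 + b}{-20 - b}$ ($o{\left(E,b \right)} = \frac{282 + b}{-64 - \left(-44 + b\right)} = \frac{282 + b}{-20 - b}$)
$\frac{o{\left(N,m - 193 \right)}}{-2916669} - \frac{2687481}{2782398} = \frac{\frac{1}{20 - \left(193 - i \sqrt{807}\right)} \left(-282 - \left(i \sqrt{807} - 193\right)\right)}{-2916669} - \frac{2687481}{2782398} = \frac{-282 - \left(-193 + i \sqrt{807}\right)}{20 - \left(193 - i \sqrt{807}\right)} \left(- \frac{1}{2916669}\right) - \frac{895827}{927466} = \frac{-282 + \left(193 - i \sqrt{807}\right)}{-173 + i \sqrt{807}} \left(- \frac{1}{2916669}\right) - \frac{895827}{927466} = \frac{-89 - i \sqrt{807}}{-173 + i \sqrt{807}} \left(- \frac{1}{2916669}\right) - \frac{895827}{927466} = - \frac{-89 - i \sqrt{807}}{2916669 \left(-173 + i \sqrt{807}\right)} - \frac{895827}{927466} = - \frac{895827}{927466} - \frac{-89 - i \sqrt{807}}{2916669 \left(-173 + i \sqrt{807}\right)}$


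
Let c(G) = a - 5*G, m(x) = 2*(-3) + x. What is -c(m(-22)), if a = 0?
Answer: -140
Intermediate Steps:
m(x) = -6 + x
c(G) = -5*G (c(G) = 0 - 5*G = -5*G)
-c(m(-22)) = -(-5)*(-6 - 22) = -(-5)*(-28) = -1*140 = -140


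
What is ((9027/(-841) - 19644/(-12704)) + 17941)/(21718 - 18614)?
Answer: 47896158455/8290833664 ≈ 5.7770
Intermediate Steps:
((9027/(-841) - 19644/(-12704)) + 17941)/(21718 - 18614) = ((9027*(-1/841) - 19644*(-1/12704)) + 17941)/3104 = ((-9027/841 + 4911/3176) + 17941)*(1/3104) = (-24539601/2671016 + 17941)*(1/3104) = (47896158455/2671016)*(1/3104) = 47896158455/8290833664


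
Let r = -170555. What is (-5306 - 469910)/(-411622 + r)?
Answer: 475216/582177 ≈ 0.81627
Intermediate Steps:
(-5306 - 469910)/(-411622 + r) = (-5306 - 469910)/(-411622 - 170555) = -475216/(-582177) = -475216*(-1/582177) = 475216/582177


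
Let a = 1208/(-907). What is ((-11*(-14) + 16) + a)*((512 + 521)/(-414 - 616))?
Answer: -79015203/467105 ≈ -169.16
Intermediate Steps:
a = -1208/907 (a = 1208*(-1/907) = -1208/907 ≈ -1.3319)
((-11*(-14) + 16) + a)*((512 + 521)/(-414 - 616)) = ((-11*(-14) + 16) - 1208/907)*((512 + 521)/(-414 - 616)) = ((154 + 16) - 1208/907)*(1033/(-1030)) = (170 - 1208/907)*(1033*(-1/1030)) = (152982/907)*(-1033/1030) = -79015203/467105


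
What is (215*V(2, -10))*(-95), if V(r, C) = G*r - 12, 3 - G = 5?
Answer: 326800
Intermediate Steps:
G = -2 (G = 3 - 1*5 = 3 - 5 = -2)
V(r, C) = -12 - 2*r (V(r, C) = -2*r - 12 = -12 - 2*r)
(215*V(2, -10))*(-95) = (215*(-12 - 2*2))*(-95) = (215*(-12 - 4))*(-95) = (215*(-16))*(-95) = -3440*(-95) = 326800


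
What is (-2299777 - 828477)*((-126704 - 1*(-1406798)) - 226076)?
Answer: -3297236024572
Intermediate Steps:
(-2299777 - 828477)*((-126704 - 1*(-1406798)) - 226076) = -3128254*((-126704 + 1406798) - 226076) = -3128254*(1280094 - 226076) = -3128254*1054018 = -3297236024572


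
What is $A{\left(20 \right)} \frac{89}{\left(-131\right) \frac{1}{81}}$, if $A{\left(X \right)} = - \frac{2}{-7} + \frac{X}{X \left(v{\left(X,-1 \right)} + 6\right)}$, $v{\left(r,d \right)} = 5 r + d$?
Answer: $- \frac{74493}{4585} \approx -16.247$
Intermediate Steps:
$v{\left(r,d \right)} = d + 5 r$
$A{\left(X \right)} = \frac{2}{7} + \frac{1}{5 + 5 X}$ ($A{\left(X \right)} = - \frac{2}{-7} + \frac{X}{X \left(\left(-1 + 5 X\right) + 6\right)} = \left(-2\right) \left(- \frac{1}{7}\right) + \frac{X}{X \left(5 + 5 X\right)} = \frac{2}{7} + X \frac{1}{X \left(5 + 5 X\right)} = \frac{2}{7} + \frac{1}{5 + 5 X}$)
$A{\left(20 \right)} \frac{89}{\left(-131\right) \frac{1}{81}} = \frac{17 + 10 \cdot 20}{35 \left(1 + 20\right)} \frac{89}{\left(-131\right) \frac{1}{81}} = \frac{17 + 200}{35 \cdot 21} \frac{89}{\left(-131\right) \frac{1}{81}} = \frac{1}{35} \cdot \frac{1}{21} \cdot 217 \frac{89}{- \frac{131}{81}} = \frac{31 \cdot 89 \left(- \frac{81}{131}\right)}{105} = \frac{31}{105} \left(- \frac{7209}{131}\right) = - \frac{74493}{4585}$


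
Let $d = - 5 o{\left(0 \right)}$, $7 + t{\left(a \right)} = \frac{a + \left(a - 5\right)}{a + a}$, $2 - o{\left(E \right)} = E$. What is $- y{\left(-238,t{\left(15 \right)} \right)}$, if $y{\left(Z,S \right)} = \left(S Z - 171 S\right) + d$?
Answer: $- \frac{15073}{6} \approx -2512.2$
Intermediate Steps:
$o{\left(E \right)} = 2 - E$
$t{\left(a \right)} = -7 + \frac{-5 + 2 a}{2 a}$ ($t{\left(a \right)} = -7 + \frac{a + \left(a - 5\right)}{a + a} = -7 + \frac{a + \left(-5 + a\right)}{2 a} = -7 + \left(-5 + 2 a\right) \frac{1}{2 a} = -7 + \frac{-5 + 2 a}{2 a}$)
$d = -10$ ($d = - 5 \left(2 - 0\right) = - 5 \left(2 + 0\right) = \left(-5\right) 2 = -10$)
$y{\left(Z,S \right)} = -10 - 171 S + S Z$ ($y{\left(Z,S \right)} = \left(S Z - 171 S\right) - 10 = \left(- 171 S + S Z\right) - 10 = -10 - 171 S + S Z$)
$- y{\left(-238,t{\left(15 \right)} \right)} = - (-10 - 171 \left(-6 - \frac{5}{2 \cdot 15}\right) + \left(-6 - \frac{5}{2 \cdot 15}\right) \left(-238\right)) = - (-10 - 171 \left(-6 - \frac{1}{6}\right) + \left(-6 - \frac{1}{6}\right) \left(-238\right)) = - (-10 - - \frac{2109}{2} - - \frac{4403}{3}) = - (-10 + \frac{2109}{2} + \frac{4403}{3}) = \left(-1\right) \frac{15073}{6} = - \frac{15073}{6}$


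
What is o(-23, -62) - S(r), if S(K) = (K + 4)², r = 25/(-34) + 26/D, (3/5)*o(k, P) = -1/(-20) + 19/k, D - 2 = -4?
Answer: -1277147/13294 ≈ -96.069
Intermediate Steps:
D = -2 (D = 2 - 4 = -2)
o(k, P) = 1/12 + 95/(3*k) (o(k, P) = 5*(-1/(-20) + 19/k)/3 = 5*(-1*(-1/20) + 19/k)/3 = 5*(1/20 + 19/k)/3 = 1/12 + 95/(3*k))
r = -467/34 (r = 25/(-34) + 26/(-2) = 25*(-1/34) + 26*(-½) = -25/34 - 13 = -467/34 ≈ -13.735)
S(K) = (4 + K)²
o(-23, -62) - S(r) = (1/12)*(380 - 23)/(-23) - (4 - 467/34)² = (1/12)*(-1/23)*357 - (-331/34)² = -119/92 - 1*109561/1156 = -119/92 - 109561/1156 = -1277147/13294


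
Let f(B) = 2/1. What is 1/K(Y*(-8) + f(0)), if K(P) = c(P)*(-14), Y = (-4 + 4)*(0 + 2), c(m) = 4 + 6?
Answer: -1/140 ≈ -0.0071429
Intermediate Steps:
c(m) = 10
Y = 0 (Y = 0*2 = 0)
f(B) = 2 (f(B) = 2*1 = 2)
K(P) = -140 (K(P) = 10*(-14) = -140)
1/K(Y*(-8) + f(0)) = 1/(-140) = -1/140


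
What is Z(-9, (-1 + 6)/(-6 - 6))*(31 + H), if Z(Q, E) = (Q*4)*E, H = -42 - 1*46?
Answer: -855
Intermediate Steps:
H = -88 (H = -42 - 46 = -88)
Z(Q, E) = 4*E*Q (Z(Q, E) = (4*Q)*E = 4*E*Q)
Z(-9, (-1 + 6)/(-6 - 6))*(31 + H) = (4*((-1 + 6)/(-6 - 6))*(-9))*(31 - 88) = (4*(5/(-12))*(-9))*(-57) = (4*(5*(-1/12))*(-9))*(-57) = (4*(-5/12)*(-9))*(-57) = 15*(-57) = -855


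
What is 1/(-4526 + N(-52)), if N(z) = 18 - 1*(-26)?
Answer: -1/4482 ≈ -0.00022311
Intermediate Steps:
N(z) = 44 (N(z) = 18 + 26 = 44)
1/(-4526 + N(-52)) = 1/(-4526 + 44) = 1/(-4482) = -1/4482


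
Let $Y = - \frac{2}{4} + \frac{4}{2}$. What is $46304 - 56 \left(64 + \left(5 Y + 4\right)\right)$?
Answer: $42076$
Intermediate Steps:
$Y = \frac{3}{2}$ ($Y = \left(-2\right) \frac{1}{4} + 4 \cdot \frac{1}{2} = - \frac{1}{2} + 2 = \frac{3}{2} \approx 1.5$)
$46304 - 56 \left(64 + \left(5 Y + 4\right)\right) = 46304 - 56 \left(64 + \left(5 \cdot \frac{3}{2} + 4\right)\right) = 46304 - 56 \left(64 + \left(\frac{15}{2} + 4\right)\right) = 46304 - 56 \left(64 + \frac{23}{2}\right) = 46304 - 4228 = 42076$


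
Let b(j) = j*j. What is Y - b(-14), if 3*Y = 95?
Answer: -493/3 ≈ -164.33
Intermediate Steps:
Y = 95/3 (Y = (1/3)*95 = 95/3 ≈ 31.667)
b(j) = j**2
Y - b(-14) = 95/3 - 1*(-14)**2 = 95/3 - 1*196 = 95/3 - 196 = -493/3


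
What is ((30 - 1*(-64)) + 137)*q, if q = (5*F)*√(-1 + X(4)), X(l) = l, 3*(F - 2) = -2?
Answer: 1540*√3 ≈ 2667.4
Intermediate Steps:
F = 4/3 (F = 2 + (⅓)*(-2) = 2 - ⅔ = 4/3 ≈ 1.3333)
q = 20*√3/3 (q = (5*(4/3))*√(-1 + 4) = 20*√3/3 ≈ 11.547)
((30 - 1*(-64)) + 137)*q = ((30 - 1*(-64)) + 137)*(20*√3/3) = ((30 + 64) + 137)*(20*√3/3) = (94 + 137)*(20*√3/3) = 231*(20*√3/3) = 1540*√3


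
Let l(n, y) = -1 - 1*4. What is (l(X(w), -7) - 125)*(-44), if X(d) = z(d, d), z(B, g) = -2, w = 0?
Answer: 5720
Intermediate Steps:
X(d) = -2
l(n, y) = -5 (l(n, y) = -1 - 4 = -5)
(l(X(w), -7) - 125)*(-44) = (-5 - 125)*(-44) = -130*(-44) = 5720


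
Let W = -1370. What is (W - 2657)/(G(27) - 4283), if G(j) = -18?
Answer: 4027/4301 ≈ 0.93629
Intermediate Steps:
(W - 2657)/(G(27) - 4283) = (-1370 - 2657)/(-18 - 4283) = -4027/(-4301) = -4027*(-1/4301) = 4027/4301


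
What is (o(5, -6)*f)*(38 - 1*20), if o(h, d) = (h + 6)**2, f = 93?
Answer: 202554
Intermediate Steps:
o(h, d) = (6 + h)**2
(o(5, -6)*f)*(38 - 1*20) = ((6 + 5)**2*93)*(38 - 1*20) = (11**2*93)*(38 - 20) = (121*93)*18 = 11253*18 = 202554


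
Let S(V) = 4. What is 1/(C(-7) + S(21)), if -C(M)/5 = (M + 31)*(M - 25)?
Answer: 1/3844 ≈ 0.00026015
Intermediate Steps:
C(M) = -5*(-25 + M)*(31 + M) (C(M) = -5*(M + 31)*(M - 25) = -5*(31 + M)*(-25 + M) = -5*(-25 + M)*(31 + M))
1/(C(-7) + S(21)) = 1/((3875 - 30*(-7) - 5*(-7)**2) + 4) = 1/((3875 + 210 - 5*49) + 4) = 1/((3875 + 210 - 245) + 4) = 1/(3840 + 4) = 1/3844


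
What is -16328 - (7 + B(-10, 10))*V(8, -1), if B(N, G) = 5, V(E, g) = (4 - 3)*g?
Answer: -16316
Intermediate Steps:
V(E, g) = g (V(E, g) = 1*g = g)
-16328 - (7 + B(-10, 10))*V(8, -1) = -16328 - (7 + 5)*(-1) = -16328 - 12*(-1) = -16328 - 1*(-12) = -16328 + 12 = -16316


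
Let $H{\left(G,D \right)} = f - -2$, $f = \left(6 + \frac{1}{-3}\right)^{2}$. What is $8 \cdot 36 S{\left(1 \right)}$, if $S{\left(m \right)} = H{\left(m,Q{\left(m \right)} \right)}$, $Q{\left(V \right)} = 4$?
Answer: $9824$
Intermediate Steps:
$f = \frac{289}{9}$ ($f = \left(6 - \frac{1}{3}\right)^{2} = \left(\frac{17}{3}\right)^{2} = \frac{289}{9} \approx 32.111$)
$H{\left(G,D \right)} = \frac{307}{9}$ ($H{\left(G,D \right)} = \frac{289}{9} - -2 = \frac{289}{9} + 2 = \frac{307}{9}$)
$S{\left(m \right)} = \frac{307}{9}$
$8 \cdot 36 S{\left(1 \right)} = 8 \cdot 36 \cdot \frac{307}{9} = 288 \cdot \frac{307}{9} = 9824$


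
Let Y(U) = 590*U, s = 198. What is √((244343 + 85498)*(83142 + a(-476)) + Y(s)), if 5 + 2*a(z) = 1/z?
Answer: 9*√76708374163274/476 ≈ 1.6560e+5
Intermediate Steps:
a(z) = -5/2 + 1/(2*z)
√((244343 + 85498)*(83142 + a(-476)) + Y(s)) = √((244343 + 85498)*(83142 + (½)*(1 - 5*(-476))/(-476)) + 590*198) = √(329841*(83142 + (½)*(-1/476)*(1 + 2380)) + 116820) = √(329841*(83142 + (½)*(-1/476)*2381) + 116820) = √(329841*(83142 - 2381/952) + 116820) = √(329841*(79148803/952) + 116820) = √(26106520330323/952 + 116820) = √(26106631542963/952) = 9*√76708374163274/476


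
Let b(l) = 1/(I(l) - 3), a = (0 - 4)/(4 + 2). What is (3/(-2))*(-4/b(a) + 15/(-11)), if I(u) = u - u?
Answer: -351/22 ≈ -15.955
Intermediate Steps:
a = -⅔ (a = -4/6 = -4*⅙ = -⅔ ≈ -0.66667)
I(u) = 0
b(l) = -⅓ (b(l) = 1/(0 - 3) = 1/(-3) = -⅓)
(3/(-2))*(-4/b(a) + 15/(-11)) = (3/(-2))*(-4/(-⅓) + 15/(-11)) = (3*(-½))*(-4*(-3) + 15*(-1/11)) = -3*(12 - 15/11)/2 = -3/2*117/11 = -351/22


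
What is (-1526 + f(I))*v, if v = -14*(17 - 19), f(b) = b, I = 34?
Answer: -41776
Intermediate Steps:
v = 28 (v = -14*(-2) = 28)
(-1526 + f(I))*v = (-1526 + 34)*28 = -1492*28 = -41776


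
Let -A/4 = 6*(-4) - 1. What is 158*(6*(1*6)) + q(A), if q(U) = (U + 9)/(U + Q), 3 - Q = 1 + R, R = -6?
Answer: 614413/108 ≈ 5689.0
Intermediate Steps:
A = 100 (A = -4*(6*(-4) - 1) = -4*(-24 - 1) = -4*(-25) = 100)
Q = 8 (Q = 3 - (1 - 6) = 3 - 1*(-5) = 3 + 5 = 8)
q(U) = (9 + U)/(8 + U) (q(U) = (U + 9)/(U + 8) = (9 + U)/(8 + U))
158*(6*(1*6)) + q(A) = 158*(6*(1*6)) + (9 + 100)/(8 + 100) = 158*(6*6) + 109/108 = 158*36 + (1/108)*109 = 5688 + 109/108 = 614413/108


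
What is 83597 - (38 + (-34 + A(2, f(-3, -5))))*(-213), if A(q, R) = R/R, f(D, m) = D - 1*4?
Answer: 84662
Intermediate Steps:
f(D, m) = -4 + D (f(D, m) = D - 4 = -4 + D)
A(q, R) = 1
83597 - (38 + (-34 + A(2, f(-3, -5))))*(-213) = 83597 - (38 + (-34 + 1))*(-213) = 83597 - (38 - 33)*(-213) = 83597 - 5*(-213) = 83597 - 1*(-1065) = 83597 + 1065 = 84662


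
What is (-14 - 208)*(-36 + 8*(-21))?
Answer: 45288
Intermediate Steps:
(-14 - 208)*(-36 + 8*(-21)) = -222*(-36 - 168) = -222*(-204) = 45288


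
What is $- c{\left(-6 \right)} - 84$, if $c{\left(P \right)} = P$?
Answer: $-78$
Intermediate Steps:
$- c{\left(-6 \right)} - 84 = \left(-1\right) \left(-6\right) - 84 = 6 - 84 = -78$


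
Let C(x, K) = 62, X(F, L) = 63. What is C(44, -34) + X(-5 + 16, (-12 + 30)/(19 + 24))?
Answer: 125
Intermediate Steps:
C(44, -34) + X(-5 + 16, (-12 + 30)/(19 + 24)) = 62 + 63 = 125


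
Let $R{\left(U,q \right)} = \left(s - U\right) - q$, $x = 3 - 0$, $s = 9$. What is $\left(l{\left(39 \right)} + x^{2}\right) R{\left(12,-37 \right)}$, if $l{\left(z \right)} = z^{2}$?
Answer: $52020$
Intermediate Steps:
$x = 3$ ($x = 3 + 0 = 3$)
$R{\left(U,q \right)} = 9 - U - q$ ($R{\left(U,q \right)} = \left(9 - U\right) - q = 9 - U - q$)
$\left(l{\left(39 \right)} + x^{2}\right) R{\left(12,-37 \right)} = \left(39^{2} + 3^{2}\right) \left(9 - 12 - -37\right) = \left(1521 + 9\right) \left(9 - 12 + 37\right) = 1530 \cdot 34 = 52020$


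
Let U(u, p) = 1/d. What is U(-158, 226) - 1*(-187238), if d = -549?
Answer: 102793661/549 ≈ 1.8724e+5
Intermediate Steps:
U(u, p) = -1/549 (U(u, p) = 1/(-549) = -1/549)
U(-158, 226) - 1*(-187238) = -1/549 - 1*(-187238) = -1/549 + 187238 = 102793661/549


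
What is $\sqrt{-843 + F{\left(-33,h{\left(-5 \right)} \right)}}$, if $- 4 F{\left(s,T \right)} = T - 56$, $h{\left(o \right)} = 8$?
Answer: $i \sqrt{831} \approx 28.827 i$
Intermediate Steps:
$F{\left(s,T \right)} = 14 - \frac{T}{4}$ ($F{\left(s,T \right)} = - \frac{T - 56}{4} = - \frac{-56 + T}{4} = 14 - \frac{T}{4}$)
$\sqrt{-843 + F{\left(-33,h{\left(-5 \right)} \right)}} = \sqrt{-843 + \left(14 - 2\right)} = \sqrt{-843 + 12} = \sqrt{-831} = i \sqrt{831}$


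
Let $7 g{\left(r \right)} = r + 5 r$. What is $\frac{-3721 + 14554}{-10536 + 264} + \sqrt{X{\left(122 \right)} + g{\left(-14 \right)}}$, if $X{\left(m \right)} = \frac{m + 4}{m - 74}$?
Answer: $- \frac{3611}{3424} + \frac{5 i \sqrt{6}}{4} \approx -1.0546 + 3.0619 i$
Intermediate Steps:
$g{\left(r \right)} = \frac{6 r}{7}$ ($g{\left(r \right)} = \frac{r + 5 r}{7} = \frac{6 r}{7}$)
$X{\left(m \right)} = \frac{4 + m}{-74 + m}$
$\frac{-3721 + 14554}{-10536 + 264} + \sqrt{X{\left(122 \right)} + g{\left(-14 \right)}} = \frac{-3721 + 14554}{-10536 + 264} + \sqrt{\frac{4 + 122}{-74 + 122} + \frac{6}{7} \left(-14\right)} = \frac{10833}{-10272} + \sqrt{\frac{1}{48} \cdot 126 - 12} = 10833 \left(- \frac{1}{10272}\right) + \sqrt{\frac{1}{48} \cdot 126 - 12} = - \frac{3611}{3424} + \sqrt{\frac{21}{8} - 12} = - \frac{3611}{3424} + \sqrt{- \frac{75}{8}} = - \frac{3611}{3424} + \frac{5 i \sqrt{6}}{4}$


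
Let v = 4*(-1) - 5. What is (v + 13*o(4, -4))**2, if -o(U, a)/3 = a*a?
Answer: 400689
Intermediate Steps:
v = -9 (v = -4 - 5 = -9)
o(U, a) = -3*a**2 (o(U, a) = -3*a*a = -3*a**2)
(v + 13*o(4, -4))**2 = (-9 + 13*(-3*(-4)**2))**2 = (-9 + 13*(-3*16))**2 = (-9 + 13*(-48))**2 = (-9 - 624)**2 = (-633)**2 = 400689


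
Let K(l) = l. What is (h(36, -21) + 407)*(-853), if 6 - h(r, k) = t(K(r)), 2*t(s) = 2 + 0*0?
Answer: -351436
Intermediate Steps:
t(s) = 1 (t(s) = (2 + 0*0)/2 = (2 + 0)/2 = (½)*2 = 1)
h(r, k) = 5 (h(r, k) = 6 - 1*1 = 6 - 1 = 5)
(h(36, -21) + 407)*(-853) = (5 + 407)*(-853) = 412*(-853) = -351436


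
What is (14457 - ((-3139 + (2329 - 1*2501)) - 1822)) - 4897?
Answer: 14693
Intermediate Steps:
(14457 - ((-3139 + (2329 - 1*2501)) - 1822)) - 4897 = (14457 - ((-3139 + (2329 - 2501)) - 1822)) - 4897 = (14457 - ((-3139 - 172) - 1822)) - 4897 = (14457 - (-3311 - 1822)) - 4897 = (14457 - 1*(-5133)) - 4897 = (14457 + 5133) - 4897 = 19590 - 4897 = 14693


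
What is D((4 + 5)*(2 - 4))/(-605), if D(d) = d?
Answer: 18/605 ≈ 0.029752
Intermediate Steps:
D((4 + 5)*(2 - 4))/(-605) = ((4 + 5)*(2 - 4))/(-605) = (9*(-2))*(-1/605) = -18*(-1/605) = 18/605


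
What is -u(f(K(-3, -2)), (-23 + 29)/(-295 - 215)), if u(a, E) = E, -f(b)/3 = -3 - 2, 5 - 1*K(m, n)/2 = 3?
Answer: 1/85 ≈ 0.011765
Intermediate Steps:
K(m, n) = 4 (K(m, n) = 10 - 2*3 = 10 - 6 = 4)
f(b) = 15 (f(b) = -3*(-3 - 2) = -3*(-5) = 15)
-u(f(K(-3, -2)), (-23 + 29)/(-295 - 215)) = -(-23 + 29)/(-295 - 215) = -6/(-510) = -6*(-1)/510 = -1*(-1/85) = 1/85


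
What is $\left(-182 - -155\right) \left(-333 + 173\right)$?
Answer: $4320$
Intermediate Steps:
$\left(-182 - -155\right) \left(-333 + 173\right) = \left(-182 + \left(-77 + 232\right)\right) \left(-160\right) = \left(-182 + 155\right) \left(-160\right) = \left(-27\right) \left(-160\right) = 4320$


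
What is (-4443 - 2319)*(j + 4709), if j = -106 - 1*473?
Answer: -27927060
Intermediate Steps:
j = -579 (j = -106 - 473 = -579)
(-4443 - 2319)*(j + 4709) = (-4443 - 2319)*(-579 + 4709) = -6762*4130 = -27927060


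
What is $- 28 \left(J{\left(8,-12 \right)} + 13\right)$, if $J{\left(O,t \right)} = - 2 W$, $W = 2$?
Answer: $-252$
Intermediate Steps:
$J{\left(O,t \right)} = -4$ ($J{\left(O,t \right)} = \left(-2\right) 2 = -4$)
$- 28 \left(J{\left(8,-12 \right)} + 13\right) = - 28 \left(-4 + 13\right) = \left(-28\right) 9 = -252$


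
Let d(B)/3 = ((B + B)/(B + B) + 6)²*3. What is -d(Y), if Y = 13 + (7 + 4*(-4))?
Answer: -441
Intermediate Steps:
Y = 4 (Y = 13 + (7 - 16) = 13 - 9 = 4)
d(B) = 441 (d(B) = 3*(((B + B)/(B + B) + 6)²*3) = 3*(((2*B)/((2*B)) + 6)²*3) = 3*(((2*B)*(1/(2*B)) + 6)²*3) = 3*((1 + 6)²*3) = 3*(7²*3) = 3*(49*3) = 3*147 = 441)
-d(Y) = -1*441 = -441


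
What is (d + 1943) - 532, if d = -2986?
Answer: -1575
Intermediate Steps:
(d + 1943) - 532 = (-2986 + 1943) - 532 = -1043 - 532 = -1575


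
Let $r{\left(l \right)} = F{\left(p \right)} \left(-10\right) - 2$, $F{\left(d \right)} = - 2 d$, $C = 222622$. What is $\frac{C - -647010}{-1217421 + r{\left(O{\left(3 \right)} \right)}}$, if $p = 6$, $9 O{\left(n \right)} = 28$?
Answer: $- \frac{869632}{1217303} \approx -0.71439$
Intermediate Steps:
$O{\left(n \right)} = \frac{28}{9}$ ($O{\left(n \right)} = \frac{1}{9} \cdot 28 = \frac{28}{9}$)
$r{\left(l \right)} = 118$ ($r{\left(l \right)} = \left(-2\right) 6 \left(-10\right) - 2 = \left(-12\right) \left(-10\right) - 2 = 120 - 2 = 118$)
$\frac{C - -647010}{-1217421 + r{\left(O{\left(3 \right)} \right)}} = \frac{222622 - -647010}{-1217421 + 118} = \frac{222622 + 647010}{-1217303} = 869632 \left(- \frac{1}{1217303}\right) = - \frac{869632}{1217303}$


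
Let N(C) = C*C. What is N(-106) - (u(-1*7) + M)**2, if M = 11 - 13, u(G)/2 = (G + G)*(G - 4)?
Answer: -82400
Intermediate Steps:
N(C) = C**2
u(G) = 4*G*(-4 + G) (u(G) = 2*((G + G)*(G - 4)) = 2*((2*G)*(-4 + G)) = 2*(2*G*(-4 + G)) = 4*G*(-4 + G))
M = -2
N(-106) - (u(-1*7) + M)**2 = (-106)**2 - (4*(-1*7)*(-4 - 1*7) - 2)**2 = 11236 - (4*(-7)*(-4 - 7) - 2)**2 = 11236 - (4*(-7)*(-11) - 2)**2 = 11236 - (308 - 2)**2 = 11236 - 1*306**2 = 11236 - 1*93636 = 11236 - 93636 = -82400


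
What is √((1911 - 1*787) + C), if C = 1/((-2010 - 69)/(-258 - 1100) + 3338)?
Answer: 5*√18871256510062/647869 ≈ 33.526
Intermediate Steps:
C = 194/647869 (C = 1/(-2079/(-1358) + 3338) = 1/(-2079*(-1/1358) + 3338) = 1/(297/194 + 3338) = 1/(647869/194) = 194/647869 ≈ 0.00029944)
√((1911 - 1*787) + C) = √((1911 - 1*787) + 194/647869) = √((1911 - 787) + 194/647869) = √(1124 + 194/647869) = √(728204950/647869) = 5*√18871256510062/647869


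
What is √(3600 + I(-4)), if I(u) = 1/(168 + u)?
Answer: 7*√494009/82 ≈ 60.000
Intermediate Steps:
√(3600 + I(-4)) = √(3600 + 1/(168 - 4)) = √(3600 + 1/164) = √(590401/164) = 7*√494009/82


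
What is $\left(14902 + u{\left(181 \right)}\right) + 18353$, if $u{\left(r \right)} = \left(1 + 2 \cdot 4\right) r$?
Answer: $34884$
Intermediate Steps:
$u{\left(r \right)} = 9 r$ ($u{\left(r \right)} = \left(1 + 8\right) r = 9 r$)
$\left(14902 + u{\left(181 \right)}\right) + 18353 = \left(14902 + 9 \cdot 181\right) + 18353 = \left(14902 + 1629\right) + 18353 = 16531 + 18353 = 34884$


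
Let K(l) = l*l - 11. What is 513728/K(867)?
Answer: 256864/375839 ≈ 0.68344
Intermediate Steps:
K(l) = -11 + l² (K(l) = l² - 11 = -11 + l²)
513728/K(867) = 513728/(-11 + 867²) = 513728/(-11 + 751689) = 513728/751678 = 513728*(1/751678) = 256864/375839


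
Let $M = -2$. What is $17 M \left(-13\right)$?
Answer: $442$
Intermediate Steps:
$17 M \left(-13\right) = 17 \left(-2\right) \left(-13\right) = \left(-34\right) \left(-13\right) = 442$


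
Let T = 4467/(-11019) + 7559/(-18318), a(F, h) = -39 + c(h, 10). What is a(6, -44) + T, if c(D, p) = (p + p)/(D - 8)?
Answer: -35163907385/874666182 ≈ -40.203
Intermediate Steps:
c(D, p) = 2*p/(-8 + D) (c(D, p) = (2*p)/(-8 + D) = 2*p/(-8 + D))
a(F, h) = -39 + 20/(-8 + h) (a(F, h) = -39 + 2*10/(-8 + h) = -39 + 20/(-8 + h))
T = -55039709/67282014 (T = 4467*(-1/11019) + 7559*(-1/18318) = -1489/3673 - 7559/18318 = -55039709/67282014 ≈ -0.81804)
a(6, -44) + T = (332 - 39*(-44))/(-8 - 44) - 55039709/67282014 = (332 + 1716)/(-52) - 55039709/67282014 = -1/52*2048 - 55039709/67282014 = -512/13 - 55039709/67282014 = -35163907385/874666182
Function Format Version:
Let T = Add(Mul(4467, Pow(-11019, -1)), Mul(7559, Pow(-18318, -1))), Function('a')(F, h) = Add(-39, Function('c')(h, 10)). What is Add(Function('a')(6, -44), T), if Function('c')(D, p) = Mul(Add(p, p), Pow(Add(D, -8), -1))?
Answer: Rational(-35163907385, 874666182) ≈ -40.203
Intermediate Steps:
Function('c')(D, p) = Mul(2, p, Pow(Add(-8, D), -1)) (Function('c')(D, p) = Mul(Mul(2, p), Pow(Add(-8, D), -1)) = Mul(2, p, Pow(Add(-8, D), -1)))
Function('a')(F, h) = Add(-39, Mul(20, Pow(Add(-8, h), -1))) (Function('a')(F, h) = Add(-39, Mul(2, 10, Pow(Add(-8, h), -1))) = Add(-39, Mul(20, Pow(Add(-8, h), -1))))
T = Rational(-55039709, 67282014) (T = Add(Mul(4467, Rational(-1, 11019)), Mul(7559, Rational(-1, 18318))) = Add(Rational(-1489, 3673), Rational(-7559, 18318)) = Rational(-55039709, 67282014) ≈ -0.81804)
Add(Function('a')(6, -44), T) = Add(Mul(Pow(Add(-8, -44), -1), Add(332, Mul(-39, -44))), Rational(-55039709, 67282014)) = Add(Mul(Pow(-52, -1), Add(332, 1716)), Rational(-55039709, 67282014)) = Add(Mul(Rational(-1, 52), 2048), Rational(-55039709, 67282014)) = Add(Rational(-512, 13), Rational(-55039709, 67282014)) = Rational(-35163907385, 874666182)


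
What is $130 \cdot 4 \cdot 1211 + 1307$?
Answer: $631027$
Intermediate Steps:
$130 \cdot 4 \cdot 1211 + 1307 = 520 \cdot 1211 + 1307 = 629720 + 1307 = 631027$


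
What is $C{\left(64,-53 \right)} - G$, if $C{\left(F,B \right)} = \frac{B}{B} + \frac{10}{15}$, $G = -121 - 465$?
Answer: $\frac{1763}{3} \approx 587.67$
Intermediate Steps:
$G = -586$ ($G = -121 - 465 = -586$)
$C{\left(F,B \right)} = \frac{5}{3}$ ($C{\left(F,B \right)} = 1 + 10 \cdot \frac{1}{15} = 1 + \frac{2}{3} = \frac{5}{3}$)
$C{\left(64,-53 \right)} - G = \frac{5}{3} - -586 = \frac{5}{3} + 586 = \frac{1763}{3}$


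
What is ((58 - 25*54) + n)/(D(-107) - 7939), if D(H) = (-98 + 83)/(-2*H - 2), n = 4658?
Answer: -713592/1683083 ≈ -0.42398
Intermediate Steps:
D(H) = -15/(-2 - 2*H)
((58 - 25*54) + n)/(D(-107) - 7939) = ((58 - 25*54) + 4658)/(15/(2*(1 - 107)) - 7939) = ((58 - 1350) + 4658)/((15/2)/(-106) - 7939) = (-1292 + 4658)/((15/2)*(-1/106) - 7939) = 3366/(-15/212 - 7939) = 3366/(-1683083/212) = 3366*(-212/1683083) = -713592/1683083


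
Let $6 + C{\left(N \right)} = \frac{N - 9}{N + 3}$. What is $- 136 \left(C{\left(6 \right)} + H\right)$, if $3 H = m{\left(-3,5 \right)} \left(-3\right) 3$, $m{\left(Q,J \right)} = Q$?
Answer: $- \frac{1088}{3} \approx -362.67$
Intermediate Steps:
$C{\left(N \right)} = -6 + \frac{-9 + N}{3 + N}$ ($C{\left(N \right)} = -6 + \frac{N - 9}{N + 3} = -6 + \frac{-9 + N}{3 + N}$)
$H = 9$ ($H = \frac{\left(-3\right) \left(-3\right) 3}{3} = \frac{9 \cdot 3}{3} = \frac{1}{3} \cdot 27 = 9$)
$- 136 \left(C{\left(6 \right)} + H\right) = - 136 \left(\frac{-27 - 30}{3 + 6} + 9\right) = - 136 \left(\frac{-27 - 30}{9} + 9\right) = - 136 \left(\frac{1}{9} \left(-57\right) + 9\right) = - 136 \left(- \frac{19}{3} + 9\right) = \left(-136\right) \frac{8}{3} = - \frac{1088}{3}$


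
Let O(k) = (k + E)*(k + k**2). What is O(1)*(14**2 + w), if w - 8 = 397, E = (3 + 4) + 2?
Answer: 12020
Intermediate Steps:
E = 9 (E = 7 + 2 = 9)
w = 405 (w = 8 + 397 = 405)
O(k) = (9 + k)*(k + k**2) (O(k) = (k + 9)*(k + k**2) = (9 + k)*(k + k**2))
O(1)*(14**2 + w) = (1*(9 + 1**2 + 10*1))*(14**2 + 405) = (1*(9 + 1 + 10))*(196 + 405) = (1*20)*601 = 20*601 = 12020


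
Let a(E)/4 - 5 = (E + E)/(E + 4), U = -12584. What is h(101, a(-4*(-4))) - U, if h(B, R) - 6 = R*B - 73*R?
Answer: 66646/5 ≈ 13329.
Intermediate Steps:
a(E) = 20 + 8*E/(4 + E) (a(E) = 20 + 4*((E + E)/(E + 4)) = 20 + 4*((2*E)/(4 + E)) = 20 + 4*(2*E/(4 + E)) = 20 + 8*E/(4 + E))
h(B, R) = 6 - 73*R + B*R (h(B, R) = 6 + (R*B - 73*R) = 6 + (B*R - 73*R) = 6 + (-73*R + B*R) = 6 - 73*R + B*R)
h(101, a(-4*(-4))) - U = (6 - 292*(20 + 7*(-4*(-4)))/(4 - 4*(-4)) + 101*(4*(20 + 7*(-4*(-4)))/(4 - 4*(-4)))) - 1*(-12584) = (6 - 292*(20 + 7*16)/(4 + 16) + 101*(4*(20 + 7*16)/(4 + 16))) + 12584 = (6 - 292*(20 + 112)/20 + 101*(4*(20 + 112)/20)) + 12584 = (6 - 292*132/20 + 101*(4*(1/20)*132)) + 12584 = (6 - 73*132/5 + 101*(132/5)) + 12584 = (6 - 9636/5 + 13332/5) + 12584 = 3726/5 + 12584 = 66646/5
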